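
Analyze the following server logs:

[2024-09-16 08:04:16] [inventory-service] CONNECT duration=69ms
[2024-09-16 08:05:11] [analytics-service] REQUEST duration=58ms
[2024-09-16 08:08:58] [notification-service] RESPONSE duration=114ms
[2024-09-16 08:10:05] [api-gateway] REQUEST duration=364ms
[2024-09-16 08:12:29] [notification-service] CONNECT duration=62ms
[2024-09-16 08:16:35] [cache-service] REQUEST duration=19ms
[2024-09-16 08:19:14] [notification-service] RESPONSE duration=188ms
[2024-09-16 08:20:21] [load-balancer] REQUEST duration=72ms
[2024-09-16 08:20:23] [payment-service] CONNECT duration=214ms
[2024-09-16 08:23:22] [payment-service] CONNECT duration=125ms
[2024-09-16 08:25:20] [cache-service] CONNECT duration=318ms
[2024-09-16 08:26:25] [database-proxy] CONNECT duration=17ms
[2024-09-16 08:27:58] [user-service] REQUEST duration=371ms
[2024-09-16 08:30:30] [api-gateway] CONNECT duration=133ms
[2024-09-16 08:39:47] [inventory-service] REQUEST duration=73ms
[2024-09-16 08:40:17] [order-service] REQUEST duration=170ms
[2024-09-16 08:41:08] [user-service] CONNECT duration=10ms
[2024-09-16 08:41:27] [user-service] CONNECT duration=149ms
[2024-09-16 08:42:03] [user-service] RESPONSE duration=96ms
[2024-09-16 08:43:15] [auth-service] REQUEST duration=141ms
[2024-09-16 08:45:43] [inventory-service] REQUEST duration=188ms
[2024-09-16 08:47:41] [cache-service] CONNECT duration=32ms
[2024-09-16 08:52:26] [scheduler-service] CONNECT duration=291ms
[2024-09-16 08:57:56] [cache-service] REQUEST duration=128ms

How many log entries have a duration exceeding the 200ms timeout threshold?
5

To count timeouts:

1. Threshold: 200ms
2. Extract duration from each log entry
3. Count entries where duration > 200
4. Timeout count: 5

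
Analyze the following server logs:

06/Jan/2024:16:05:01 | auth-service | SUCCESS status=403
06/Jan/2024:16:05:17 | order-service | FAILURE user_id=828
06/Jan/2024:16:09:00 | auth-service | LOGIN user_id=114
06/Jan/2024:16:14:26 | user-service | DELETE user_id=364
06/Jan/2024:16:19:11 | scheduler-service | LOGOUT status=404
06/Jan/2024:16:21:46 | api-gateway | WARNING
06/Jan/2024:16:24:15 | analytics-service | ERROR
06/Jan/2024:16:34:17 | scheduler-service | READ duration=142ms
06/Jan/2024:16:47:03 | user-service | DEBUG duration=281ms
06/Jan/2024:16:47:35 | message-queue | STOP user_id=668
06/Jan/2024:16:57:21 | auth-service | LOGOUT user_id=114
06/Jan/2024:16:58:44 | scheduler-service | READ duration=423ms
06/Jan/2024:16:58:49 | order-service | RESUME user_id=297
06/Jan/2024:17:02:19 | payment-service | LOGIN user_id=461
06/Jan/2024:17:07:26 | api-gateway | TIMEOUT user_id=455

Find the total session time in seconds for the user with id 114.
2901

To calculate session duration:

1. Find LOGIN event for user_id=114: 06/Jan/2024:16:09:00
2. Find LOGOUT event for user_id=114: 06/Jan/2024:16:57:21
3. Session duration: 06/Jan/2024:16:57:21 - 06/Jan/2024:16:09:00 = 2901 seconds (48 minutes)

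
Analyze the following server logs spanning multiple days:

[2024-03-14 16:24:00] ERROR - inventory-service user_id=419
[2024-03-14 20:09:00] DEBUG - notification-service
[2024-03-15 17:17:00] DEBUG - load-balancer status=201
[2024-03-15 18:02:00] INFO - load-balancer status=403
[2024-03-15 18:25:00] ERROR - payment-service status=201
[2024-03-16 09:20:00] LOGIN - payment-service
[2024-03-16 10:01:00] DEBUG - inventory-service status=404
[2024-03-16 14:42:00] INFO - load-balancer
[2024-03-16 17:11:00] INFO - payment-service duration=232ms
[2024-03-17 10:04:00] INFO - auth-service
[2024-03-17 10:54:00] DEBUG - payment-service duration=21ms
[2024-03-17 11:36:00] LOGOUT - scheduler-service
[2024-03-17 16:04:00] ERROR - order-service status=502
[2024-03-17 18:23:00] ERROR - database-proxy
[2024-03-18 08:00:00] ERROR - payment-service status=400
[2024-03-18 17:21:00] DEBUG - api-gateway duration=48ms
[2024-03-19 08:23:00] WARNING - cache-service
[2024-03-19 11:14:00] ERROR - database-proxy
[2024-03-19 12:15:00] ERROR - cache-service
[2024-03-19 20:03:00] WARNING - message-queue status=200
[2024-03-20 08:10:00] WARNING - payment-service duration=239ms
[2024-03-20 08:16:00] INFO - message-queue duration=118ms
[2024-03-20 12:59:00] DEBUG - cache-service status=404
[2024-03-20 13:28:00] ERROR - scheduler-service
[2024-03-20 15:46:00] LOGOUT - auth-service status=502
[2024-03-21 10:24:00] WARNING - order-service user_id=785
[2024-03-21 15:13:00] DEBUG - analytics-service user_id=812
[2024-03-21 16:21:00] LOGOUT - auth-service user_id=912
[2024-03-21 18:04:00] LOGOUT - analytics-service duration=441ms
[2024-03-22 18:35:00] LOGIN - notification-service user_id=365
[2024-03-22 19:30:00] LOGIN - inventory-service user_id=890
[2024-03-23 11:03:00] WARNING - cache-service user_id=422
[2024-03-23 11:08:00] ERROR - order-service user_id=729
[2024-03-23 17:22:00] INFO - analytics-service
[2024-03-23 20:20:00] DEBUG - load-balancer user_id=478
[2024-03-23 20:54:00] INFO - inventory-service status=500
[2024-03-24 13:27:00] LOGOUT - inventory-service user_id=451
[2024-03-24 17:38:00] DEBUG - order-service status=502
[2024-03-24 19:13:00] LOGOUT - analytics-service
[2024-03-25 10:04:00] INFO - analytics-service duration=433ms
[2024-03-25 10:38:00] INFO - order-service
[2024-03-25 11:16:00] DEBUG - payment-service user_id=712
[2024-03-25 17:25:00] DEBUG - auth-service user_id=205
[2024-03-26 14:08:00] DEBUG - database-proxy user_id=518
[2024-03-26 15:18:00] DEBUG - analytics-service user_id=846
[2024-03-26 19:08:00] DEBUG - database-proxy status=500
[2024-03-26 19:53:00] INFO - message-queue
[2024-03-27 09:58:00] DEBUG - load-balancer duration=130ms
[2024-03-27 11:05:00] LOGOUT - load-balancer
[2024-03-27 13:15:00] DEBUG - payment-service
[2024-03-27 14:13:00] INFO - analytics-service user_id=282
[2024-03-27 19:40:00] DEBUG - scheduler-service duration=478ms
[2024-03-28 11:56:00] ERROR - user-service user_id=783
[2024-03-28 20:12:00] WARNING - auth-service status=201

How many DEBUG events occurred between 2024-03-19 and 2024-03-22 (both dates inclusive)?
2

To filter by date range:

1. Date range: 2024-03-19 through 2024-03-22, both dates inclusive
2. Filter for DEBUG events whose date falls in this range
3. Count matching events: 2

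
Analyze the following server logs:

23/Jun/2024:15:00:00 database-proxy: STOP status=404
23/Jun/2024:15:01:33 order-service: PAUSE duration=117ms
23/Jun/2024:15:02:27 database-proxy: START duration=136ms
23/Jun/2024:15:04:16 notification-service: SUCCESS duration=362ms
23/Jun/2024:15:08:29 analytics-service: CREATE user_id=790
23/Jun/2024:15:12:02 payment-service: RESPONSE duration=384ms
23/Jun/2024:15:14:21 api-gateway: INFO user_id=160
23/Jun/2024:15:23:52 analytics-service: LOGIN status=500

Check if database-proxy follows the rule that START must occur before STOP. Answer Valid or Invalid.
Invalid

To validate ordering:

1. Required order: START → STOP
2. Rule: START must occur before STOP
3. Check actual order of events for database-proxy
4. Result: Invalid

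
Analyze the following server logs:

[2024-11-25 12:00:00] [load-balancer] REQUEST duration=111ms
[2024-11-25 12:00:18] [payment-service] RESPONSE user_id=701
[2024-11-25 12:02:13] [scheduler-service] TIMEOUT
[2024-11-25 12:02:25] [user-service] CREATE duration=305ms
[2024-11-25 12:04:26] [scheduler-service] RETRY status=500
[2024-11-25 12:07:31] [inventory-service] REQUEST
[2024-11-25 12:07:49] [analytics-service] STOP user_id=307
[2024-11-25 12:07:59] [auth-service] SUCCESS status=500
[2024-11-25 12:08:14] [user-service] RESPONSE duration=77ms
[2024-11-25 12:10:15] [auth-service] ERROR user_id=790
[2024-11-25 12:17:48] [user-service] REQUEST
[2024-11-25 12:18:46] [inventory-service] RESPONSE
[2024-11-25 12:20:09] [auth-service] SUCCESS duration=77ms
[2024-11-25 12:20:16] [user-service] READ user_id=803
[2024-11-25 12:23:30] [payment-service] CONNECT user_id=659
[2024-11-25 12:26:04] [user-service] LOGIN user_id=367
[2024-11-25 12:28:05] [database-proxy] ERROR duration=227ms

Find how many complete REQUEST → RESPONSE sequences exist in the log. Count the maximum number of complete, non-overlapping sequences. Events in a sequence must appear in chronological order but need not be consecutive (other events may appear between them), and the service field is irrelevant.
3

To count sequences:

1. Look for pattern: REQUEST → RESPONSE
2. Greedily scan the log in chronological order, matching each sequence element in turn (ignoring service)
3. Each time the full pattern completes, increment the count and restart matching from the next event
4. Complete non-overlapping sequences found: 3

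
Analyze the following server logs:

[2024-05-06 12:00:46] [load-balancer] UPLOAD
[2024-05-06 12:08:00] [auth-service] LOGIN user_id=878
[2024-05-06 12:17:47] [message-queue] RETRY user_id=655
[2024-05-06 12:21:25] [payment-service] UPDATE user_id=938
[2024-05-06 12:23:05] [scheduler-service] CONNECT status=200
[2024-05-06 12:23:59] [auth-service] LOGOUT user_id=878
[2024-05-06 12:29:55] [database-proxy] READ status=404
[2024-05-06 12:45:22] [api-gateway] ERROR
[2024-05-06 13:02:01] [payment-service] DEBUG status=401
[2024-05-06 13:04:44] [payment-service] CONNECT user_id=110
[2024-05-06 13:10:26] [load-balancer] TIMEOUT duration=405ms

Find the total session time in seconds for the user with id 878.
959

To calculate session duration:

1. Find LOGIN event for user_id=878: 2024-05-06 12:08:00
2. Find LOGOUT event for user_id=878: 2024-05-06 12:23:59
3. Session duration: 2024-05-06 12:23:59 - 2024-05-06 12:08:00 = 959 seconds (15 minutes)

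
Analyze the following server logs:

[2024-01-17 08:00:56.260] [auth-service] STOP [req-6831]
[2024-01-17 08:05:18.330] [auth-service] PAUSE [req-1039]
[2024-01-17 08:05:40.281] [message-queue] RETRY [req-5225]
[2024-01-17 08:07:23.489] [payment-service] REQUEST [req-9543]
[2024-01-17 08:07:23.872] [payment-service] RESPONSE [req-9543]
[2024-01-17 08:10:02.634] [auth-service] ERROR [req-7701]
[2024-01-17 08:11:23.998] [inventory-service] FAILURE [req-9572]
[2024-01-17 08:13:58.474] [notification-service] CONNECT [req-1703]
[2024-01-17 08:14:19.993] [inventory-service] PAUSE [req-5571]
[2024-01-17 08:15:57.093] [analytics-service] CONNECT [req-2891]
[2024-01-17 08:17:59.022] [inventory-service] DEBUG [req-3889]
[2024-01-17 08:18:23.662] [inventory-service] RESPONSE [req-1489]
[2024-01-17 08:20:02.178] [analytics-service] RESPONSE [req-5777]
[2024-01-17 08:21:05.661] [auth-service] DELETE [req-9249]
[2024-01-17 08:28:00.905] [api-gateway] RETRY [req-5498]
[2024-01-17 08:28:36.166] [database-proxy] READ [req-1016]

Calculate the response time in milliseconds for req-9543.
383

To calculate latency:

1. Find REQUEST with id req-9543: 2024-01-17 08:07:23.489
2. Find RESPONSE with id req-9543: 2024-01-17 08:07:23.872
3. Latency: 2024-01-17 08:07:23.872 - 2024-01-17 08:07:23.489 = 383ms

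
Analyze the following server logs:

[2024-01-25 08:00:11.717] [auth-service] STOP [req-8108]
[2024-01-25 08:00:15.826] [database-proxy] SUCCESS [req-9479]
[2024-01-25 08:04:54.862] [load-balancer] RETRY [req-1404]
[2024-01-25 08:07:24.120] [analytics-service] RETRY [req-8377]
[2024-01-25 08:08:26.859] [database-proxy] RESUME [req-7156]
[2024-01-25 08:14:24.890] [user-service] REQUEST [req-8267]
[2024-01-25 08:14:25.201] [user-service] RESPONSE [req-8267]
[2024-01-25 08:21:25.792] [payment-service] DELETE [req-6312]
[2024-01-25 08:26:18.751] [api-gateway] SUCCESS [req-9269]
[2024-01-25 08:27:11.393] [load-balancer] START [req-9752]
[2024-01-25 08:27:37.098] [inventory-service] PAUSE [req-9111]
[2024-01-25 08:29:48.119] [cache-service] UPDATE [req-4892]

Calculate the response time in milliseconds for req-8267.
311

To calculate latency:

1. Find REQUEST with id req-8267: 2024-01-25 08:14:24.890
2. Find RESPONSE with id req-8267: 2024-01-25 08:14:25.201
3. Latency: 2024-01-25 08:14:25.201 - 2024-01-25 08:14:24.890 = 311ms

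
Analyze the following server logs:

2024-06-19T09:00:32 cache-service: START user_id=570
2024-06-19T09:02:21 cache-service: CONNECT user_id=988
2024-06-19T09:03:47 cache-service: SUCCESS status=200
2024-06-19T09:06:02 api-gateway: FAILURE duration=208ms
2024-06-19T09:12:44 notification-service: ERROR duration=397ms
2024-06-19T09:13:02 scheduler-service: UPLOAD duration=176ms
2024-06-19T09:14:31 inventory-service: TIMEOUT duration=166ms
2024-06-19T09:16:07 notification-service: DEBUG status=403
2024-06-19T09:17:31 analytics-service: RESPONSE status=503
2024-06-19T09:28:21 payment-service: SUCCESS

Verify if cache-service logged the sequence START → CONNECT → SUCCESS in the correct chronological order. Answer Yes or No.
Yes

To verify sequence order:

1. Find all events in sequence START → CONNECT → SUCCESS for cache-service
2. Extract their timestamps
3. Check if timestamps are in ascending order
4. Result: Yes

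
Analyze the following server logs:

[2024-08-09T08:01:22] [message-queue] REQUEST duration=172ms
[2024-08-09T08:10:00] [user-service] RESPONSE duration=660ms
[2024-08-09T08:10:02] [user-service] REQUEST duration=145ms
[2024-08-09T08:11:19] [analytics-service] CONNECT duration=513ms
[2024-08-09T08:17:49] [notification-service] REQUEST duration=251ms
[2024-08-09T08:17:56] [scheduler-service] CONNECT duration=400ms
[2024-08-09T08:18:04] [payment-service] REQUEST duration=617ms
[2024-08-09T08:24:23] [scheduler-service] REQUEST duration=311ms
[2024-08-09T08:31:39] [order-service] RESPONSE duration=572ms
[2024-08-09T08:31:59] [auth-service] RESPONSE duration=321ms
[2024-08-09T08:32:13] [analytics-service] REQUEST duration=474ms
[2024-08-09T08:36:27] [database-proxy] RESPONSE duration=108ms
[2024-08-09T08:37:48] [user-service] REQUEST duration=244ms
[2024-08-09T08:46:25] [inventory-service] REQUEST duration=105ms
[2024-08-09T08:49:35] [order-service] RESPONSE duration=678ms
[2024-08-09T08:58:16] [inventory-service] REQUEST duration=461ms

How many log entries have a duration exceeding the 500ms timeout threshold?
5

To count timeouts:

1. Threshold: 500ms
2. Extract duration from each log entry
3. Count entries where duration > 500
4. Timeout count: 5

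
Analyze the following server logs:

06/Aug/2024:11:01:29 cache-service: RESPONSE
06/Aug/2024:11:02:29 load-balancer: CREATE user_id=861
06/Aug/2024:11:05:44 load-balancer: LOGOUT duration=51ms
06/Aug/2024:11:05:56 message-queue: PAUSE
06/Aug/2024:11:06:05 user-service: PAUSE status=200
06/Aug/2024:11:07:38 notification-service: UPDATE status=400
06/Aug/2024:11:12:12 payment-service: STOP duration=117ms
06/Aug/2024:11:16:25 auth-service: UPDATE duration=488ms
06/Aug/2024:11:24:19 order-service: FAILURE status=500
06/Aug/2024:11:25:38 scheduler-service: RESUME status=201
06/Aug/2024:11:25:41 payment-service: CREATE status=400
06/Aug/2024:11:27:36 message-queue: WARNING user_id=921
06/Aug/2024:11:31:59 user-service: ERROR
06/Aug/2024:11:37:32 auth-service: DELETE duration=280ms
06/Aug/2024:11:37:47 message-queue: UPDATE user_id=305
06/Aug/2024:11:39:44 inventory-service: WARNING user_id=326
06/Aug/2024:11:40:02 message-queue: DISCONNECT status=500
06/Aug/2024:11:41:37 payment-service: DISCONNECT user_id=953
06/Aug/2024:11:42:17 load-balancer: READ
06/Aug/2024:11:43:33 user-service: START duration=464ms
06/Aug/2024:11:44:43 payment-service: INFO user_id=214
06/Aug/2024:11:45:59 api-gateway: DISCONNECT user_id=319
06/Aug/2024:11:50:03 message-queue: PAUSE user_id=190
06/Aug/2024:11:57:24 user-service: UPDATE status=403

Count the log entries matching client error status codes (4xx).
3

To find matching entries:

1. Pattern to match: client error status codes (4xx)
2. Scan each log entry for the pattern
3. Count matches: 3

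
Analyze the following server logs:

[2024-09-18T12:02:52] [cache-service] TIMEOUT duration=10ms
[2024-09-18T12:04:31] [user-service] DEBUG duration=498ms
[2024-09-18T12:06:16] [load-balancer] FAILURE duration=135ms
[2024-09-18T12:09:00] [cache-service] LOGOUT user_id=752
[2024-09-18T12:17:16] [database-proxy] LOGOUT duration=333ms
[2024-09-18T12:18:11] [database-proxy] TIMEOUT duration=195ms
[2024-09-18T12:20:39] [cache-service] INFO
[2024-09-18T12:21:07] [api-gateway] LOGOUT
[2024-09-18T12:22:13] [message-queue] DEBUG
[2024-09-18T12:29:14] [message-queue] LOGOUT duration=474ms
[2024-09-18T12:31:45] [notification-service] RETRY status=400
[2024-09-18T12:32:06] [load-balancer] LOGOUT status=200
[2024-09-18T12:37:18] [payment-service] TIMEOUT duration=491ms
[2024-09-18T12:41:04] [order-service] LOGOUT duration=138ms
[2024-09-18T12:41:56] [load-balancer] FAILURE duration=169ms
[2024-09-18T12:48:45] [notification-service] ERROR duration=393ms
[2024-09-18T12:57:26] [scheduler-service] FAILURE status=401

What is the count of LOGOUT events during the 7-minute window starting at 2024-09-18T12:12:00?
1

To count events in the time window:

1. Window boundaries: 2024-09-18T12:12:00 to 2024-09-18T12:19:00
2. Filter for LOGOUT events within this window
3. Count matching events: 1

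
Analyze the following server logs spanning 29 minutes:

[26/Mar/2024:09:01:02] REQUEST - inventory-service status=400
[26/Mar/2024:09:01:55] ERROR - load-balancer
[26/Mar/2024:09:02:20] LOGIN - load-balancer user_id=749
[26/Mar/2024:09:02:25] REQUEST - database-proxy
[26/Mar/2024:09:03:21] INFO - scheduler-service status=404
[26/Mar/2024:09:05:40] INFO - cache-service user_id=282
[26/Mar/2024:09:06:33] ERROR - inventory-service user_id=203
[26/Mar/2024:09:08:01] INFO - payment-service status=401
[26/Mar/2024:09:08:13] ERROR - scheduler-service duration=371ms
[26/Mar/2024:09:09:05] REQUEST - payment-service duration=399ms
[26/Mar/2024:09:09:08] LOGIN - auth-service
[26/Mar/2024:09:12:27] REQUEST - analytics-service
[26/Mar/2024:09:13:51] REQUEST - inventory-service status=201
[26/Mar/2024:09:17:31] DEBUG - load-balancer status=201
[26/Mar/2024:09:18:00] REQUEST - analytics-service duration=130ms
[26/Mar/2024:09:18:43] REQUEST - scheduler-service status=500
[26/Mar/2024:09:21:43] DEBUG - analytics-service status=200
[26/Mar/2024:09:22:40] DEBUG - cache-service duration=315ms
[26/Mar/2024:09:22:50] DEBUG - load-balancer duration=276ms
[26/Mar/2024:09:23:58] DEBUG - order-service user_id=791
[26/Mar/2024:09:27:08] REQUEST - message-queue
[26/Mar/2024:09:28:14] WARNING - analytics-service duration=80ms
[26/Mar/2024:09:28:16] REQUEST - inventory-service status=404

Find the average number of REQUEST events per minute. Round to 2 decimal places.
0.31

To calculate the rate:

1. Count total REQUEST events: 9
2. Total time period: 29 minutes
3. Rate = 9 / 29 = 0.31 events per minute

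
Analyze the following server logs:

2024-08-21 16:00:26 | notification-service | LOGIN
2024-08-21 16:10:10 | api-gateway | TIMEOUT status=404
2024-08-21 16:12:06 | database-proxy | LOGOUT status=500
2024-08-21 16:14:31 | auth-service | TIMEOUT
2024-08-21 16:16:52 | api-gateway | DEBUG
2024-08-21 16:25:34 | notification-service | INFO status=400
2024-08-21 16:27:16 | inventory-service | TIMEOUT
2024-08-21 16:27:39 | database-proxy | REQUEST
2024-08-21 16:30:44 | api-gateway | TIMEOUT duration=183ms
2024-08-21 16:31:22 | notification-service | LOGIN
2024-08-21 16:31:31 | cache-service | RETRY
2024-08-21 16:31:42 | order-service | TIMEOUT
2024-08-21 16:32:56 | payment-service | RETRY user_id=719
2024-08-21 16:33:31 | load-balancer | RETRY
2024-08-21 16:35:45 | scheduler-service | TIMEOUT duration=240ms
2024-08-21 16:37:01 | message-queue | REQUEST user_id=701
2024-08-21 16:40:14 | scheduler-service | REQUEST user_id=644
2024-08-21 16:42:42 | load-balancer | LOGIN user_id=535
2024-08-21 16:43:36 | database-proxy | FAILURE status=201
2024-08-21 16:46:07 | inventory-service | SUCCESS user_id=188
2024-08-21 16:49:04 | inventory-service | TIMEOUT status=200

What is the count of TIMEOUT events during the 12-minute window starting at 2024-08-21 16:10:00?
2

To count events in the time window:

1. Window boundaries: 2024-08-21 16:10:00 to 2024-08-21 16:22:00
2. Filter for TIMEOUT events within this window
3. Count matching events: 2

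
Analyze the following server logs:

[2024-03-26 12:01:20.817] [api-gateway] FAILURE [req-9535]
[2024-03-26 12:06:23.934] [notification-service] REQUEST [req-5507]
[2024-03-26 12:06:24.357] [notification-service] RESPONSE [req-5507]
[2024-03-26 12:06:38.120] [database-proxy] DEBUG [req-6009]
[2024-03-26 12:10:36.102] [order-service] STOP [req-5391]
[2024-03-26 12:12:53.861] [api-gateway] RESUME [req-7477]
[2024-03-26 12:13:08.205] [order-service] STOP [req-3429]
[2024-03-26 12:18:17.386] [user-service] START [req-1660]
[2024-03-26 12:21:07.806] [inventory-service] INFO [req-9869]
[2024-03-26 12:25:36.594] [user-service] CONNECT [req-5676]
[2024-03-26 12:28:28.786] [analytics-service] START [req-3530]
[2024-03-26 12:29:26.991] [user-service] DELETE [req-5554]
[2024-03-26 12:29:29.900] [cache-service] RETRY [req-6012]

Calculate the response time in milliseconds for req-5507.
423

To calculate latency:

1. Find REQUEST with id req-5507: 2024-03-26 12:06:23.934
2. Find RESPONSE with id req-5507: 2024-03-26 12:06:24.357
3. Latency: 2024-03-26 12:06:24.357 - 2024-03-26 12:06:23.934 = 423ms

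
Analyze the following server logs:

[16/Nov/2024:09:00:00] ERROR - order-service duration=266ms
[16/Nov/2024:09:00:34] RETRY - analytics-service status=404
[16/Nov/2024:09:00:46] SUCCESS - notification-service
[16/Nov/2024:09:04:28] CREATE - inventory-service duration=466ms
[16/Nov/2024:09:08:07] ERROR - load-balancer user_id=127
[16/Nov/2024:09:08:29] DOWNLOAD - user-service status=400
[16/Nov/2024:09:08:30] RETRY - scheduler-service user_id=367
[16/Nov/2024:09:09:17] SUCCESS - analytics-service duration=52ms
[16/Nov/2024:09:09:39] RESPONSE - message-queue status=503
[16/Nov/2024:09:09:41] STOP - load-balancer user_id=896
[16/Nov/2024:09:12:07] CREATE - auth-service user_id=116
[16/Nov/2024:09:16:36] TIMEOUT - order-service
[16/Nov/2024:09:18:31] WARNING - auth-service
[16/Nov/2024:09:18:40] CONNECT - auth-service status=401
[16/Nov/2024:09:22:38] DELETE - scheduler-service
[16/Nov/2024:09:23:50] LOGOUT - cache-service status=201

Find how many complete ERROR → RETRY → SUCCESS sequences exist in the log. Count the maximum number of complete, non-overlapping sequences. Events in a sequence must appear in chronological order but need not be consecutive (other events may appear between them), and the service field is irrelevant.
2

To count sequences:

1. Look for pattern: ERROR → RETRY → SUCCESS
2. Greedily scan the log in chronological order, matching each sequence element in turn (ignoring service)
3. Each time the full pattern completes, increment the count and restart matching from the next event
4. Complete non-overlapping sequences found: 2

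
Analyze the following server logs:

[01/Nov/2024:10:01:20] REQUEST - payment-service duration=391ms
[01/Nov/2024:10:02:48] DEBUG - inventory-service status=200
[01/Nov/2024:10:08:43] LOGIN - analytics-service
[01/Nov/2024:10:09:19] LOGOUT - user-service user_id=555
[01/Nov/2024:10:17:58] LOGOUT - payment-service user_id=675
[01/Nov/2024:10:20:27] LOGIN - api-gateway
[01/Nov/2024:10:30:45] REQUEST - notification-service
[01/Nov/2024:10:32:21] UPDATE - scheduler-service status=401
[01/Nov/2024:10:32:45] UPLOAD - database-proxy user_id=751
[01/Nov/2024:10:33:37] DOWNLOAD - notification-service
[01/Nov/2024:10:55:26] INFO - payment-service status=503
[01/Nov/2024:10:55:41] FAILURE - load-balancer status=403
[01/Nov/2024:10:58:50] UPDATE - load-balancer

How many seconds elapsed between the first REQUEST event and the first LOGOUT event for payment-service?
998

To find the time between events:

1. Locate the first REQUEST event for payment-service: 01/Nov/2024:10:01:20
2. Locate the first LOGOUT event for payment-service: 01/Nov/2024:10:17:58
3. Calculate the difference: 01/Nov/2024:10:17:58 - 01/Nov/2024:10:01:20 = 998 seconds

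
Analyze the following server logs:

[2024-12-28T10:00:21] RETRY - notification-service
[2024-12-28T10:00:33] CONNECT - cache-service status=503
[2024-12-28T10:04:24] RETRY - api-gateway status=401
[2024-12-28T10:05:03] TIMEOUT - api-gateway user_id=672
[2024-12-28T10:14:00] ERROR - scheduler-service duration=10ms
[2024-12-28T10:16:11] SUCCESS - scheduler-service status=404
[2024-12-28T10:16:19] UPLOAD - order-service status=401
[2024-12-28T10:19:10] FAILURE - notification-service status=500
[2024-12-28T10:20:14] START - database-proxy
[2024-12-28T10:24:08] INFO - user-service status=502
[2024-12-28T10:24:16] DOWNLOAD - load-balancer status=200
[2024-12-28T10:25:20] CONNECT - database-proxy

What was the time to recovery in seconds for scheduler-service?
131

To calculate recovery time:

1. Find ERROR event for scheduler-service: 2024-12-28T10:14:00
2. Find next SUCCESS event for scheduler-service: 2024-12-28T10:16:11
3. Recovery time: 2024-12-28T10:16:11 - 2024-12-28T10:14:00 = 131 seconds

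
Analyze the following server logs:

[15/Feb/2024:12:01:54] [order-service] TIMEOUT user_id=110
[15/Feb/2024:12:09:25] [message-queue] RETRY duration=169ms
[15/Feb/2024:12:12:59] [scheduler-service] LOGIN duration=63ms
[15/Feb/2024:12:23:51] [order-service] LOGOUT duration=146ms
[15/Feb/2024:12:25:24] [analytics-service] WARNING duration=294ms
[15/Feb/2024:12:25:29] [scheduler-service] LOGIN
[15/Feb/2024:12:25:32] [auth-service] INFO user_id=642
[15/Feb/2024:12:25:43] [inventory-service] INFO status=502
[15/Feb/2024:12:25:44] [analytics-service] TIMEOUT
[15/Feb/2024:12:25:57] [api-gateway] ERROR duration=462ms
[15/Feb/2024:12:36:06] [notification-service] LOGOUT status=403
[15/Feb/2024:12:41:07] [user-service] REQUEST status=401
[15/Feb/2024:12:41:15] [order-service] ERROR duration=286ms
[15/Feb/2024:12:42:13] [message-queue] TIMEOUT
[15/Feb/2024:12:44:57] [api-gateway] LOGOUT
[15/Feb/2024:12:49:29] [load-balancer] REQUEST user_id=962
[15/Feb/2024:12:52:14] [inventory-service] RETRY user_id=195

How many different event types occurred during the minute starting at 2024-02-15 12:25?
5

To count unique event types:

1. Filter events in the minute starting at 2024-02-15 12:25
2. Extract event types from matching entries
3. Count unique types: 5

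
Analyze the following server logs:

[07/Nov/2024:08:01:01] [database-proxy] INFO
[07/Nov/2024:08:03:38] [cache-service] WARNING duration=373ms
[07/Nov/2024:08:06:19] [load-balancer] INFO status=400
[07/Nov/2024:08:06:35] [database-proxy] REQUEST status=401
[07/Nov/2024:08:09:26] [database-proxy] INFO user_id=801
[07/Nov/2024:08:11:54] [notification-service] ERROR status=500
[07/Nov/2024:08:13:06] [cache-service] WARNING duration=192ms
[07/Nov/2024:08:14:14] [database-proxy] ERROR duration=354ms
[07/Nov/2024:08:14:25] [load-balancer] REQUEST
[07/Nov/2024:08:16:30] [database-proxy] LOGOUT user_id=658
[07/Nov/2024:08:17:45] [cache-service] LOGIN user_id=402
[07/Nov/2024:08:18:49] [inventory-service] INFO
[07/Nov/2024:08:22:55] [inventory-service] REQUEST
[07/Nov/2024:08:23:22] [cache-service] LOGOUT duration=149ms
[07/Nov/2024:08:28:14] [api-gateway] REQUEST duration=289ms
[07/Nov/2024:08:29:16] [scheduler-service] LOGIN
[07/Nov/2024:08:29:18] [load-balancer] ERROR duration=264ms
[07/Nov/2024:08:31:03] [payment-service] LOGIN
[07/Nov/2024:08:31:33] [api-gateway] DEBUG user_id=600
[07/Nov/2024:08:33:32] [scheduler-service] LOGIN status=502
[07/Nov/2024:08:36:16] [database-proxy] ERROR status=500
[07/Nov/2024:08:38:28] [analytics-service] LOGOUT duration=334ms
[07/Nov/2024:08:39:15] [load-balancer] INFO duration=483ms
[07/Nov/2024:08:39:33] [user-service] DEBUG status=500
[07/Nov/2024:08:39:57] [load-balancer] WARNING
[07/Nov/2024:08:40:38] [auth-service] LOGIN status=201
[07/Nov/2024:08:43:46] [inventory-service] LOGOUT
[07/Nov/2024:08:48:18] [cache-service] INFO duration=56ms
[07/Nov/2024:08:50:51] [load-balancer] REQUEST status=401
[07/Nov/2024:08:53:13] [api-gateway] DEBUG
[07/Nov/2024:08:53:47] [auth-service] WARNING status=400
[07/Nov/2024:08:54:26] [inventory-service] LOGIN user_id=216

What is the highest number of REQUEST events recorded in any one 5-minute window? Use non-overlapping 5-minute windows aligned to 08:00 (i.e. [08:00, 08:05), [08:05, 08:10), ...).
1

To find the burst window:

1. Divide the log period into non-overlapping 5-minute windows starting at 08:00
2. Count REQUEST events in each window
3. Find the window with maximum count
4. Maximum events in a window: 1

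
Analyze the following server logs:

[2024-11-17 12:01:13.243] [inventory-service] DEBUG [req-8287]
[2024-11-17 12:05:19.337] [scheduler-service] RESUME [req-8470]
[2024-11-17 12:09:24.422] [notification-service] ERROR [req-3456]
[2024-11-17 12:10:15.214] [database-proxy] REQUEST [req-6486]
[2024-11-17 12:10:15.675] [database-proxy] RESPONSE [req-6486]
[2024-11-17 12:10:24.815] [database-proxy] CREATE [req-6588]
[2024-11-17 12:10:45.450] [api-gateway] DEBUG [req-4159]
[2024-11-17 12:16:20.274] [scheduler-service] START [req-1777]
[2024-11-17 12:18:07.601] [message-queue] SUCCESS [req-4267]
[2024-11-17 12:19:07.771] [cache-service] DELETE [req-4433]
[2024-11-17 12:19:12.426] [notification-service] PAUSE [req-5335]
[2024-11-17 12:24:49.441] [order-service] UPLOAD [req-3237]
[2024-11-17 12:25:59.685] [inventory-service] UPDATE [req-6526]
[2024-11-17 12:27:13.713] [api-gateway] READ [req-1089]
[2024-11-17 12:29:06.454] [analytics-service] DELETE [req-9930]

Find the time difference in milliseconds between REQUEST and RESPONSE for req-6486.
461

To calculate latency:

1. Find REQUEST with id req-6486: 2024-11-17 12:10:15.214
2. Find RESPONSE with id req-6486: 2024-11-17 12:10:15.675
3. Latency: 2024-11-17 12:10:15.675 - 2024-11-17 12:10:15.214 = 461ms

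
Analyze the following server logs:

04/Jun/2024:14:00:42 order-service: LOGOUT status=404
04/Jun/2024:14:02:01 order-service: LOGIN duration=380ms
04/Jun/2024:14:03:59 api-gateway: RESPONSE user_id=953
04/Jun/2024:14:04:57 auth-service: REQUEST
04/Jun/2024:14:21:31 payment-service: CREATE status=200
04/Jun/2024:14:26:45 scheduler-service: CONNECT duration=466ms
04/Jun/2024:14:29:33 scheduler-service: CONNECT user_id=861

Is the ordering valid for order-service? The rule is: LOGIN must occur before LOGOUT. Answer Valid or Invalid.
Invalid

To validate ordering:

1. Required order: LOGIN → LOGOUT
2. Rule: LOGIN must occur before LOGOUT
3. Check actual order of events for order-service
4. Result: Invalid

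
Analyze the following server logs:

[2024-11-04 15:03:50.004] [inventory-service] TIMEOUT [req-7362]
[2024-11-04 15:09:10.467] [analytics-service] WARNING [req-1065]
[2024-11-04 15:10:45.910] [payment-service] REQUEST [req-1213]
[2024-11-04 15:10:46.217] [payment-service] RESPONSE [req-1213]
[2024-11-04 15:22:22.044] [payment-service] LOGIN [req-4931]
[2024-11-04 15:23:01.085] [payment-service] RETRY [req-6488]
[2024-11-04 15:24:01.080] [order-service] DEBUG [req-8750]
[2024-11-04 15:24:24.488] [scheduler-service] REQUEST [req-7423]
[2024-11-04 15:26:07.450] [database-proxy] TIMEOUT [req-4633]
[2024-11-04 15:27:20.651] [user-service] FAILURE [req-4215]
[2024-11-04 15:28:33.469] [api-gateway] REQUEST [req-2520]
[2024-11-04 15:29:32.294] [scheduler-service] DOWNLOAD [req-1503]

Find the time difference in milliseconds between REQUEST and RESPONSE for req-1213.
307

To calculate latency:

1. Find REQUEST with id req-1213: 2024-11-04 15:10:45.910
2. Find RESPONSE with id req-1213: 2024-11-04 15:10:46.217
3. Latency: 2024-11-04 15:10:46.217 - 2024-11-04 15:10:45.910 = 307ms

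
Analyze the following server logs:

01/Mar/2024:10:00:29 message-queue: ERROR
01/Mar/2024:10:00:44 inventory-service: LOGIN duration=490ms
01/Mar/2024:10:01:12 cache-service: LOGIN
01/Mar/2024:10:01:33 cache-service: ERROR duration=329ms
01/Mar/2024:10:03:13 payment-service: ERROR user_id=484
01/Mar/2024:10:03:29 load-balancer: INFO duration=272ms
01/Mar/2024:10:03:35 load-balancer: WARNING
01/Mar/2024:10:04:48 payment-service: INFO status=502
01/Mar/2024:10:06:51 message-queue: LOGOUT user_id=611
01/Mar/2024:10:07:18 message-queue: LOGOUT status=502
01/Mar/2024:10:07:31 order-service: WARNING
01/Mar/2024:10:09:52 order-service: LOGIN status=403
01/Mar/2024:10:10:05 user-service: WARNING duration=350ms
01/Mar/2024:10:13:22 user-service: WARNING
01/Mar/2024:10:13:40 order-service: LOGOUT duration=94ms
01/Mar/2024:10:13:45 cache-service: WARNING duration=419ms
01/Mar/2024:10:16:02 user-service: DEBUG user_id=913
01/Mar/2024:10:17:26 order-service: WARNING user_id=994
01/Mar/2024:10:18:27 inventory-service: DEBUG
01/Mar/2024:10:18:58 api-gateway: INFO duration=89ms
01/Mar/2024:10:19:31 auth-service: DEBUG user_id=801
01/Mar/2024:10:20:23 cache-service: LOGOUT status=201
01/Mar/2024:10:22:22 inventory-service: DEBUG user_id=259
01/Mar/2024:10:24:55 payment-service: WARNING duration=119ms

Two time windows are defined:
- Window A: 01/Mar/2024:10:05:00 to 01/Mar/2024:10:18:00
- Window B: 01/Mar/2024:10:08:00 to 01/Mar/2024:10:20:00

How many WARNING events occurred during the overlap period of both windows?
4

To find overlap events:

1. Window A: 01/Mar/2024:10:05:00 to 01/Mar/2024:10:18:00
2. Window B: 01/Mar/2024:10:08:00 to 01/Mar/2024:10:20:00
3. Overlap period: 01/Mar/2024:10:08:00 to 01/Mar/2024:10:18:00
4. Count WARNING events in overlap: 4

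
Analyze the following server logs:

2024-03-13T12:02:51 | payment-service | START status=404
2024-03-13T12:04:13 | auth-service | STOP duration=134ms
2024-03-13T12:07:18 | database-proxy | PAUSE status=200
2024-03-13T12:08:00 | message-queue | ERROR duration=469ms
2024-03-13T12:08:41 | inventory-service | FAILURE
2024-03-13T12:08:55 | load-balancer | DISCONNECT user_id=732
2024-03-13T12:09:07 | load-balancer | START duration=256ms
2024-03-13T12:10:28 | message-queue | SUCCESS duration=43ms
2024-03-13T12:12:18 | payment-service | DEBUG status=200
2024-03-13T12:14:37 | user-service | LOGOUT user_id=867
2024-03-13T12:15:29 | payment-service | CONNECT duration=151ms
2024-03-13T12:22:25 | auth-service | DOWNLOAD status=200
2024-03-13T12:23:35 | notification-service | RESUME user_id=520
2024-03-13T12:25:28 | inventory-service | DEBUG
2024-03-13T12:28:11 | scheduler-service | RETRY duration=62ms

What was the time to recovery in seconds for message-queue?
148

To calculate recovery time:

1. Find ERROR event for message-queue: 2024-03-13T12:08:00
2. Find next SUCCESS event for message-queue: 2024-03-13T12:10:28
3. Recovery time: 2024-03-13T12:10:28 - 2024-03-13T12:08:00 = 148 seconds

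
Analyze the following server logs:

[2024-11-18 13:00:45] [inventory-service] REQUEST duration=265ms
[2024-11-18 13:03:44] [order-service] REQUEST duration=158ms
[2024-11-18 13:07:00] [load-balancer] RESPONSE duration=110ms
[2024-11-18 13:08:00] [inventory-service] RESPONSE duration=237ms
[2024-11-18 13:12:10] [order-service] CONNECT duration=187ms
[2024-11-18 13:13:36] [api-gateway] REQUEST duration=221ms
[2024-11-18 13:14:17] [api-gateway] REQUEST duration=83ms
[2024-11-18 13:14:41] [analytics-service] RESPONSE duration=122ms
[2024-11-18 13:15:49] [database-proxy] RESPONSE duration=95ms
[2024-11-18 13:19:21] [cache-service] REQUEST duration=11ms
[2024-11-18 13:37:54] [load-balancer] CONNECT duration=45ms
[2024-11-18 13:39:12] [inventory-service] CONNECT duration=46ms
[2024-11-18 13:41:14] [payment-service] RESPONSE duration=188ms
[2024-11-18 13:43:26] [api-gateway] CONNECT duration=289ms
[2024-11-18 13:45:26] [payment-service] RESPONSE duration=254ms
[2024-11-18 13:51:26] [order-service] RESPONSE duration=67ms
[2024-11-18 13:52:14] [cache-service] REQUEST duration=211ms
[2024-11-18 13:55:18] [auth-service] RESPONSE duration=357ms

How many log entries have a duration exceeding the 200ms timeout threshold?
7

To count timeouts:

1. Threshold: 200ms
2. Extract duration from each log entry
3. Count entries where duration > 200
4. Timeout count: 7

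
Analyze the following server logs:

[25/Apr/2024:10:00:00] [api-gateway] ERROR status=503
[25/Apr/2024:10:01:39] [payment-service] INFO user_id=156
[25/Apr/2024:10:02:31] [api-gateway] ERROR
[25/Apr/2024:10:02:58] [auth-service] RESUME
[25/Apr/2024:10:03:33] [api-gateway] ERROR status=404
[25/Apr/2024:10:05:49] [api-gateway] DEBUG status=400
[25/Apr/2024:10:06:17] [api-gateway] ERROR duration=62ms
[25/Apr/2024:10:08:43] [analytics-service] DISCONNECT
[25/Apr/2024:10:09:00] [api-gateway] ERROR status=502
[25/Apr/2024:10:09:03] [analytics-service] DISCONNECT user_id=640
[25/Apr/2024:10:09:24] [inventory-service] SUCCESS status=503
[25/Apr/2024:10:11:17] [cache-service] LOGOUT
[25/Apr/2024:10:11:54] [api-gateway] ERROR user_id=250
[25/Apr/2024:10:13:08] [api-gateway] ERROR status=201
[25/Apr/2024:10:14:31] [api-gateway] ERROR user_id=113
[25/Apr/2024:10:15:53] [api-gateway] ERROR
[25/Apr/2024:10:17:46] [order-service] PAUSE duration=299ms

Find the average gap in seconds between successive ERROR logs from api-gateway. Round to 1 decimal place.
119.1

To calculate average interval:

1. Find all ERROR events for api-gateway in order
2. Calculate time gaps between consecutive events
3. Compute mean of gaps: 953 / 8 = 119.1 seconds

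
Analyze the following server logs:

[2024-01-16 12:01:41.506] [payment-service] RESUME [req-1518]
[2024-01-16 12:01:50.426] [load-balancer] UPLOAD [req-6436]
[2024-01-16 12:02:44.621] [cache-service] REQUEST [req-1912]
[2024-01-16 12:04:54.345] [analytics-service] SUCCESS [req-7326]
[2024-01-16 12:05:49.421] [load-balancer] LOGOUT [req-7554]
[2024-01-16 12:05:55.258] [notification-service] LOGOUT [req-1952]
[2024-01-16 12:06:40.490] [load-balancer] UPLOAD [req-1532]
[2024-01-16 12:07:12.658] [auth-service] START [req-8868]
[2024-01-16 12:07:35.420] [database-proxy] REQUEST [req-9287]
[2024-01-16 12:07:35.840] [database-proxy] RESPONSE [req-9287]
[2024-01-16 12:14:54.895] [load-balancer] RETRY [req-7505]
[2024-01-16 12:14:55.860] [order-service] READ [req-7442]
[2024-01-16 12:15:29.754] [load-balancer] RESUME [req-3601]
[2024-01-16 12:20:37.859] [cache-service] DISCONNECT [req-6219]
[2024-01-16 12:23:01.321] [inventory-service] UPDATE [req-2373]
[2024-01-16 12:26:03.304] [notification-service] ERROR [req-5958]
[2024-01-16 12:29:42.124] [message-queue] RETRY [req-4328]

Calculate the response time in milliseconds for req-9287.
420

To calculate latency:

1. Find REQUEST with id req-9287: 2024-01-16 12:07:35.420
2. Find RESPONSE with id req-9287: 2024-01-16 12:07:35.840
3. Latency: 2024-01-16 12:07:35.840 - 2024-01-16 12:07:35.420 = 420ms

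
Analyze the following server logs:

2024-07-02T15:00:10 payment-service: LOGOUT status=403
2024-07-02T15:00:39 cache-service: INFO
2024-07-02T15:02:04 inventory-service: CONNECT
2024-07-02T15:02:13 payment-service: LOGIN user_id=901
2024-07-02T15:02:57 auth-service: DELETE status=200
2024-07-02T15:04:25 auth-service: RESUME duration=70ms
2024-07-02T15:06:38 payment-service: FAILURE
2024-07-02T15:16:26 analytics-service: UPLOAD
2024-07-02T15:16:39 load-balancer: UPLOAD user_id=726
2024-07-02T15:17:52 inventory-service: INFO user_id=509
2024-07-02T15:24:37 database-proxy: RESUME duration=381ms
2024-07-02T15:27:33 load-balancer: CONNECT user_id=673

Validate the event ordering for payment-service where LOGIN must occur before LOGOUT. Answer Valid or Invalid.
Invalid

To validate ordering:

1. Required order: LOGIN → LOGOUT
2. Rule: LOGIN must occur before LOGOUT
3. Check actual order of events for payment-service
4. Result: Invalid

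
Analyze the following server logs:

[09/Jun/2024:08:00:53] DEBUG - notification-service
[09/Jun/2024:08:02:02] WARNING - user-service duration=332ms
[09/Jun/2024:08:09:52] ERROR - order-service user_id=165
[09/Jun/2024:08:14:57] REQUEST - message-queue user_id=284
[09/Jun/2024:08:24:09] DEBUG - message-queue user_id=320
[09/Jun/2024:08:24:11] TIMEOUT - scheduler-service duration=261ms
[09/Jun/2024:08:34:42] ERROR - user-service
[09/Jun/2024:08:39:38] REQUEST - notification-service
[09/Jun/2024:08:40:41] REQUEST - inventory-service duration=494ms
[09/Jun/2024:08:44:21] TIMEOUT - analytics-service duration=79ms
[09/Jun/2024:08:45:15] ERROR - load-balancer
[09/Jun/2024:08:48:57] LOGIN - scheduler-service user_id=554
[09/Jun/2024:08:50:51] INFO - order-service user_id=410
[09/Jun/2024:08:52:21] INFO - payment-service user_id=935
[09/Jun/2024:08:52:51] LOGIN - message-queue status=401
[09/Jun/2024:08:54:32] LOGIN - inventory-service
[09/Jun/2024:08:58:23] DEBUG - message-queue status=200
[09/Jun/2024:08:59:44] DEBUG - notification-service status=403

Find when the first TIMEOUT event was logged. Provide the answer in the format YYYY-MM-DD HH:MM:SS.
2024-06-09 08:24:11

To find the first event:

1. Filter for all TIMEOUT events
2. Sort by timestamp
3. Select the first one
4. Timestamp: 2024-06-09 08:24:11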